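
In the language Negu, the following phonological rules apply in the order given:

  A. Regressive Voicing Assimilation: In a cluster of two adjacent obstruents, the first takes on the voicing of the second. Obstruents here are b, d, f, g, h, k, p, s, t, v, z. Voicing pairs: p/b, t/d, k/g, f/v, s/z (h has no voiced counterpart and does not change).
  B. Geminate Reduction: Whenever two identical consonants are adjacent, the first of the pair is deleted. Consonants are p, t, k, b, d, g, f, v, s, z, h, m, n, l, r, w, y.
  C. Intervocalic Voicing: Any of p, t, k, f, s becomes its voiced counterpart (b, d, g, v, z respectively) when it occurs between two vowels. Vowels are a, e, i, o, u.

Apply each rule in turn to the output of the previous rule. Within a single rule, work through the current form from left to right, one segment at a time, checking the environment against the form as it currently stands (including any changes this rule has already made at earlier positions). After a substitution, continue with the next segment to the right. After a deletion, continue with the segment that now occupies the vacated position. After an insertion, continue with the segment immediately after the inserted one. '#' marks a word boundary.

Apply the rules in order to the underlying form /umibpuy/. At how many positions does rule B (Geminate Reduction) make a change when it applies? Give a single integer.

1

A Regressive Voicing Assimilation: [umibpuy] → [umippuy]
B Geminate Reduction: [umippuy] → [umipuy]
C Intervocalic Voicing: [umipuy] → [umibuy]
Rule B changed 1 position(s).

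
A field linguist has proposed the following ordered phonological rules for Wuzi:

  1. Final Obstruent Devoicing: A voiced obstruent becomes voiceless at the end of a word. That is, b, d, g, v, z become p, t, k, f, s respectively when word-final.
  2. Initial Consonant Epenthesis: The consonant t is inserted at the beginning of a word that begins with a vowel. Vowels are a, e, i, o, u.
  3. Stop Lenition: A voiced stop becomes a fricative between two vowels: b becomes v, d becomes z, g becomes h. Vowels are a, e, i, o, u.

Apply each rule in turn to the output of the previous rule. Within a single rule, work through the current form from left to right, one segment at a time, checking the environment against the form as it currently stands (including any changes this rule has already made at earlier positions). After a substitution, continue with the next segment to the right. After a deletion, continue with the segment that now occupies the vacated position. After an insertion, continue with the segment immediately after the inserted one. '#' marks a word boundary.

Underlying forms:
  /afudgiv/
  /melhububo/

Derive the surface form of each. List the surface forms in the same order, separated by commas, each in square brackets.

[tafudgif], [melhuvuvo]

/afudgiv/:
  1 Final Obstruent Devoicing: [afudgiv] → [afudgif]
  2 Initial Consonant Epenthesis: [afudgif] → [tafudgif]
  3 Stop Lenition: no change — [tafudgif]
/melhububo/:
  1 Final Obstruent Devoicing: no change — [melhububo]
  2 Initial Consonant Epenthesis: no change — [melhububo]
  3 Stop Lenition: [melhububo] → [melhuvuvo]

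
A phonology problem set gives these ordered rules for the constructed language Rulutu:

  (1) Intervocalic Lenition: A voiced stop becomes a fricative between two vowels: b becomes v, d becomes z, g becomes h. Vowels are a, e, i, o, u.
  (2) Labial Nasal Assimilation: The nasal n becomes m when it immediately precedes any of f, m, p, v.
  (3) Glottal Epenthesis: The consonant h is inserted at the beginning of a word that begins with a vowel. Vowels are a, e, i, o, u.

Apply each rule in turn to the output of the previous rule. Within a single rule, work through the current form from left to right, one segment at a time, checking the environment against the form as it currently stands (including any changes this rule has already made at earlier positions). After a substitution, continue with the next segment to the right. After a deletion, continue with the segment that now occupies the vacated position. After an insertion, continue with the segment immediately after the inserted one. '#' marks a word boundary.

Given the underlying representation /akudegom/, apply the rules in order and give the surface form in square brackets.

[hakuzehom]

(1) Intervocalic Lenition: [akudegom] → [akuzehom]
(2) Labial Nasal Assimilation: no change — [akuzehom]
(3) Glottal Epenthesis: [akuzehom] → [hakuzehom]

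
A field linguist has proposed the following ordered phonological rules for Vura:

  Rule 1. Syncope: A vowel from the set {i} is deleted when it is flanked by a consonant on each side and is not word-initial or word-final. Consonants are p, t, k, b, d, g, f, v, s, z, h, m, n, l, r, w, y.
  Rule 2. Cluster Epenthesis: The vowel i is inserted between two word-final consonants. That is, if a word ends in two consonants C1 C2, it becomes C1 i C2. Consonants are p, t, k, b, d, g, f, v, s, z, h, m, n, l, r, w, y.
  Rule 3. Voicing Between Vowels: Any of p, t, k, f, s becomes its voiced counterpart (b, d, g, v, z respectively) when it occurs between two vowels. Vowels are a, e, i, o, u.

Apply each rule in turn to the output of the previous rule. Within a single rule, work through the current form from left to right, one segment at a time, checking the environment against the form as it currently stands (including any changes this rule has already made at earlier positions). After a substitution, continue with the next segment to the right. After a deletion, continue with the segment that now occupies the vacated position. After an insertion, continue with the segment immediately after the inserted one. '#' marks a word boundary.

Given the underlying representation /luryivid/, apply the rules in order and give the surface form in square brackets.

[luryvid]

Rule 1 Syncope: [luryivid] → [luryvd]
Rule 2 Cluster Epenthesis: [luryvd] → [luryvid]
Rule 3 Voicing Between Vowels: no change — [luryvid]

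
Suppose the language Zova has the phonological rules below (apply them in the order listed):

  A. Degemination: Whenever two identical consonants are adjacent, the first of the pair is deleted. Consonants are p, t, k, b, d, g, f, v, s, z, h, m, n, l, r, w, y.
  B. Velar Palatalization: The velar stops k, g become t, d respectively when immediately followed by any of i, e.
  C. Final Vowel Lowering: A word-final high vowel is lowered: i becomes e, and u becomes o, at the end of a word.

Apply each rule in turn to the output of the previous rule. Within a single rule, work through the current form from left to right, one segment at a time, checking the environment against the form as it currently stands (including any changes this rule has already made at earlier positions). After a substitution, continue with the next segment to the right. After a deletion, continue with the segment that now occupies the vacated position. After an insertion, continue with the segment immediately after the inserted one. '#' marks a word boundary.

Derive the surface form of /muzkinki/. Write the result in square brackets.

A Degemination: no change — [muzkinki]
B Velar Palatalization: [muzkinki] → [muztinti]
C Final Vowel Lowering: [muztinti] → [muztinte]

[muztinte]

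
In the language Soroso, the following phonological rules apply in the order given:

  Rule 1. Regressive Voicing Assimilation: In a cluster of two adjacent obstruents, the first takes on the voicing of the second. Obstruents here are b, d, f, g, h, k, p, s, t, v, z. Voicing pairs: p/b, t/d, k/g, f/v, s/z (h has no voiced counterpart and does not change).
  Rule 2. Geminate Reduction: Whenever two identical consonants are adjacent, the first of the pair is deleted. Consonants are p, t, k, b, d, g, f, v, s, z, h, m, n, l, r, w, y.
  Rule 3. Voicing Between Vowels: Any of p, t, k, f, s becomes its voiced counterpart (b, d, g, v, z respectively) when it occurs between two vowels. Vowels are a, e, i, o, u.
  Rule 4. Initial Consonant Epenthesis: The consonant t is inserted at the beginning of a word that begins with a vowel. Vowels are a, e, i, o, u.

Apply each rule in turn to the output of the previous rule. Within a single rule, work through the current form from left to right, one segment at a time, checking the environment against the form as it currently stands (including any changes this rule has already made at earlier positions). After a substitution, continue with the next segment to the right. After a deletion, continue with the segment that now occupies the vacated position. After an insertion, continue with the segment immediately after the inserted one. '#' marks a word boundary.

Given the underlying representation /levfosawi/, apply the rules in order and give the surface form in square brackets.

[levozawi]

Rule 1 Regressive Voicing Assimilation: [levfosawi] → [leffosawi]
Rule 2 Geminate Reduction: [leffosawi] → [lefosawi]
Rule 3 Voicing Between Vowels: [lefosawi] → [levozawi]
Rule 4 Initial Consonant Epenthesis: no change — [levozawi]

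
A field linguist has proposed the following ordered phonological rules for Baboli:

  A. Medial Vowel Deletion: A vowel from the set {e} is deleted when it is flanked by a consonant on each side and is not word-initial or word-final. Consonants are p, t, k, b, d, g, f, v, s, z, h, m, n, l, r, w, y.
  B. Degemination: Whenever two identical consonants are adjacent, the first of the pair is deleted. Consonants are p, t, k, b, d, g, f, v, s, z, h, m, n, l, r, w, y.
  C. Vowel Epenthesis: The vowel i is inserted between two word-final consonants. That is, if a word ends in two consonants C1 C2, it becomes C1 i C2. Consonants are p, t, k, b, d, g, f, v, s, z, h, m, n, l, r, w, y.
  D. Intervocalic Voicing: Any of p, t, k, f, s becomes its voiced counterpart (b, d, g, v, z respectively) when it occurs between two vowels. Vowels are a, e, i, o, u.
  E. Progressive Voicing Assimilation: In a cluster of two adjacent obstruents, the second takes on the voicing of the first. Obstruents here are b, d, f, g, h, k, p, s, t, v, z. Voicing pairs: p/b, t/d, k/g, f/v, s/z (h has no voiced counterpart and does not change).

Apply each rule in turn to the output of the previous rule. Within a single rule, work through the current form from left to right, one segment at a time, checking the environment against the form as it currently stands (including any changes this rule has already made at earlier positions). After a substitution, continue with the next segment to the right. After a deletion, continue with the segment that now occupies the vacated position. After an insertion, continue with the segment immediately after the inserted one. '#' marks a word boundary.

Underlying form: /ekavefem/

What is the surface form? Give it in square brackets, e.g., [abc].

A Medial Vowel Deletion: [ekavefem] → [ekavfm]
B Degemination: no change — [ekavfm]
C Vowel Epenthesis: [ekavfm] → [ekavfim]
D Intervocalic Voicing: [ekavfim] → [egavfim]
E Progressive Voicing Assimilation: [egavfim] → [egavvim]

[egavvim]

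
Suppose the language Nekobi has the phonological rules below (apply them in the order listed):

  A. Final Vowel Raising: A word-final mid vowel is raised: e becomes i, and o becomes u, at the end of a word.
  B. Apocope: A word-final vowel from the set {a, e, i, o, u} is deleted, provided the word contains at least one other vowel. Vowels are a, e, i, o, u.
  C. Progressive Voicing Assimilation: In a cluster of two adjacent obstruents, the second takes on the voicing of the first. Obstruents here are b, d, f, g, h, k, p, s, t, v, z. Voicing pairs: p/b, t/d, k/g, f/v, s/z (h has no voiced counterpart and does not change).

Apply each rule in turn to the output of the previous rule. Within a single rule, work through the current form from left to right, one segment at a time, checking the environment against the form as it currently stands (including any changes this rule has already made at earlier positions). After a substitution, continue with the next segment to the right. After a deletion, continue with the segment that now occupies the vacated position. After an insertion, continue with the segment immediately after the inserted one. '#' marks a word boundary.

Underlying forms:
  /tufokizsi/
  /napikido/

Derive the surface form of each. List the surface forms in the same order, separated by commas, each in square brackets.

/tufokizsi/:
  A Final Vowel Raising: no change — [tufokizsi]
  B Apocope: [tufokizsi] → [tufokizs]
  C Progressive Voicing Assimilation: [tufokizs] → [tufokizz]
/napikido/:
  A Final Vowel Raising: [napikido] → [napikidu]
  B Apocope: [napikidu] → [napikid]
  C Progressive Voicing Assimilation: no change — [napikid]

[tufokizz], [napikid]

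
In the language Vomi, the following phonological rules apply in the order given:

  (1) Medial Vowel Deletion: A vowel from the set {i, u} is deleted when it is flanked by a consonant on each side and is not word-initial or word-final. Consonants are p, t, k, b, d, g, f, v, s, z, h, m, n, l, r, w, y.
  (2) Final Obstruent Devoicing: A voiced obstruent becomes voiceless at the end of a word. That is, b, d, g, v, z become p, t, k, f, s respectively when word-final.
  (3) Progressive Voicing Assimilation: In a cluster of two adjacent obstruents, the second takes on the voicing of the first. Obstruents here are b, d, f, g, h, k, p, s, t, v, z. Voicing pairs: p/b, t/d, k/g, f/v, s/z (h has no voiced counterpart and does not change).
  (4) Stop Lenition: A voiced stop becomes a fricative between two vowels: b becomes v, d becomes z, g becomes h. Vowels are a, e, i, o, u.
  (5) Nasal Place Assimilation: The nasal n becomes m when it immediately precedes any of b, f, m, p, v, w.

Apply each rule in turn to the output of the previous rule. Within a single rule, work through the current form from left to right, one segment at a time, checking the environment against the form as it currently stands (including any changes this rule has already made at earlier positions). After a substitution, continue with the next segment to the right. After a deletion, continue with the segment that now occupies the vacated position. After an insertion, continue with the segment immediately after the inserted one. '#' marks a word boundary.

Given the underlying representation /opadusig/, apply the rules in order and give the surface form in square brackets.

(1) Medial Vowel Deletion: [opadusig] → [opadsg]
(2) Final Obstruent Devoicing: [opadsg] → [opadsk]
(3) Progressive Voicing Assimilation: [opadsk] → [opadzg]
(4) Stop Lenition: no change — [opadzg]
(5) Nasal Place Assimilation: no change — [opadzg]

[opadzg]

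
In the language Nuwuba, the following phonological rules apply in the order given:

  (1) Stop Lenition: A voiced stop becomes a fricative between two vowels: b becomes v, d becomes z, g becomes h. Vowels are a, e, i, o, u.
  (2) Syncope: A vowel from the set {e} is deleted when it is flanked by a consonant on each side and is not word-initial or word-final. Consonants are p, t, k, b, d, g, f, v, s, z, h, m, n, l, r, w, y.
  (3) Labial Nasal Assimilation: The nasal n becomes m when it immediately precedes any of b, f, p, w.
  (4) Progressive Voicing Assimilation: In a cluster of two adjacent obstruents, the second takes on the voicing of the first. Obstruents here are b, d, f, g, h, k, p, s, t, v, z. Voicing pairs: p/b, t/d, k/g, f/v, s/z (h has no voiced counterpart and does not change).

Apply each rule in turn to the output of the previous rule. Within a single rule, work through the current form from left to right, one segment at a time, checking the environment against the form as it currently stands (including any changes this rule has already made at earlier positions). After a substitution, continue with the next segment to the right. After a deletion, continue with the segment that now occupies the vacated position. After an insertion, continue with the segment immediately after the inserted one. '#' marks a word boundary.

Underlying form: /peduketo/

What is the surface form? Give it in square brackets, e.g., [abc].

(1) Stop Lenition: [peduketo] → [pezuketo]
(2) Syncope: [pezuketo] → [pzukto]
(3) Labial Nasal Assimilation: no change — [pzukto]
(4) Progressive Voicing Assimilation: [pzukto] → [psukto]

[psukto]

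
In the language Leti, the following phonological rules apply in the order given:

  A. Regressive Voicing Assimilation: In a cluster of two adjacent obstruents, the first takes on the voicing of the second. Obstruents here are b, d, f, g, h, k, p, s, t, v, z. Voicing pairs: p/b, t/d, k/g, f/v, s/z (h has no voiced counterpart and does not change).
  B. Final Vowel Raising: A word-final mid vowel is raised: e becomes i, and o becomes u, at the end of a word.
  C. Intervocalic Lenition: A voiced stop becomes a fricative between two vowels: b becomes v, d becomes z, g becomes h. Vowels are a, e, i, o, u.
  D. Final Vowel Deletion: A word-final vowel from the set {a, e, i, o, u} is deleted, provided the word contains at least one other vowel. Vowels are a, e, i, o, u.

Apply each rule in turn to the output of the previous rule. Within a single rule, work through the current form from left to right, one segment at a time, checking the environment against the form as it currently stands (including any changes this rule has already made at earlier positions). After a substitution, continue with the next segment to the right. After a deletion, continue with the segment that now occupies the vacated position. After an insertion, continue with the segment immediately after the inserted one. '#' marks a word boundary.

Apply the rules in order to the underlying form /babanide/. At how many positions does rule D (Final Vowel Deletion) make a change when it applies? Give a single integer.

A Regressive Voicing Assimilation: no change — [babanide]
B Final Vowel Raising: [babanide] → [babanidi]
C Intervocalic Lenition: [babanidi] → [bavanizi]
D Final Vowel Deletion: [bavanizi] → [bavaniz]
Rule D changed 1 position(s).

1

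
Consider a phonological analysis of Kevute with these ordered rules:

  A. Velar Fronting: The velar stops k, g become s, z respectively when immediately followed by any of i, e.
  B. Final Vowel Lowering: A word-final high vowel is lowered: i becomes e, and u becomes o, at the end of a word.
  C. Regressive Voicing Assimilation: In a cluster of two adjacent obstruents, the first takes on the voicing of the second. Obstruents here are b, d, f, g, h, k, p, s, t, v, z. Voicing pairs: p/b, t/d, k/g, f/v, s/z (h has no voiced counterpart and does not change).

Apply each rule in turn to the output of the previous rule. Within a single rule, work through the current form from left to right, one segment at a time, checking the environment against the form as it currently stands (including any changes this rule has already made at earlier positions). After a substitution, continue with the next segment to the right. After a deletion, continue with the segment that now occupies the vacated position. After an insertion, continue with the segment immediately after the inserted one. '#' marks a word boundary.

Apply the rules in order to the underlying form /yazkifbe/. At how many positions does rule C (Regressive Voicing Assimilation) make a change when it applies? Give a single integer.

A Velar Fronting: [yazkifbe] → [yazsifbe]
B Final Vowel Lowering: no change — [yazsifbe]
C Regressive Voicing Assimilation: [yazsifbe] → [yassivbe]
Rule C changed 2 position(s).

2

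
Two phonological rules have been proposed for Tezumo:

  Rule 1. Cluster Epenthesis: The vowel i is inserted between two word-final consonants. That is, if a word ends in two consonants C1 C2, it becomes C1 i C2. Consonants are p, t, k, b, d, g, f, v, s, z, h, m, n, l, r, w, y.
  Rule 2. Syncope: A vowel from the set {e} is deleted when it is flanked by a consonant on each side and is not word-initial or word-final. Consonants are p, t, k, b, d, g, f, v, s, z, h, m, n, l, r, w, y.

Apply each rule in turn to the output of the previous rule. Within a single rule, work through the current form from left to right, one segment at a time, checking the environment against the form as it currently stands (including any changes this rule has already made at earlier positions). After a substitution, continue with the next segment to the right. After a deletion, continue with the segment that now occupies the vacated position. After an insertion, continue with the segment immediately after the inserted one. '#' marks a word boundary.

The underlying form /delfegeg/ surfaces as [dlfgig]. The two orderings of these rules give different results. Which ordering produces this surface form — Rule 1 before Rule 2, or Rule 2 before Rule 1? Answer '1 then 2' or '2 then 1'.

Order 1 then 2:
  1 Cluster Epenthesis: no change — [delfegeg]
  2 Syncope: [delfegeg] → [dlfgg]
  result: [dlfgg]
Order 2 then 1:
  2 Syncope: [delfegeg] → [dlfgg]
  1 Cluster Epenthesis: [dlfgg] → [dlfgig]
  result: [dlfgig]

2 then 1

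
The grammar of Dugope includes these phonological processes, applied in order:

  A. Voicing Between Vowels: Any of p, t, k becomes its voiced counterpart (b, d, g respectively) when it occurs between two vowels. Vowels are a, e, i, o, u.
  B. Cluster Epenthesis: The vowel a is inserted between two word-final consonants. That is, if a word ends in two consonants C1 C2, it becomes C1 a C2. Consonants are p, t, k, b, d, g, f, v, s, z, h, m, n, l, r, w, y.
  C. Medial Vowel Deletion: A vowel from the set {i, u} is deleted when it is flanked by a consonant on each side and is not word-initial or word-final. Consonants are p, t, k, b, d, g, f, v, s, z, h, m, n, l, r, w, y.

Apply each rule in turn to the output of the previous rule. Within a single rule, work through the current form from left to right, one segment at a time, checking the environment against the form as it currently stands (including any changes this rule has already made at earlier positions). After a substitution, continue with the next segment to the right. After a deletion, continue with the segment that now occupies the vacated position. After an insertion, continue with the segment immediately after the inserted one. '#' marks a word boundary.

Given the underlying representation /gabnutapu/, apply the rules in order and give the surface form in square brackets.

A Voicing Between Vowels: [gabnutapu] → [gabnudabu]
B Cluster Epenthesis: no change — [gabnudabu]
C Medial Vowel Deletion: [gabnudabu] → [gabndabu]

[gabndabu]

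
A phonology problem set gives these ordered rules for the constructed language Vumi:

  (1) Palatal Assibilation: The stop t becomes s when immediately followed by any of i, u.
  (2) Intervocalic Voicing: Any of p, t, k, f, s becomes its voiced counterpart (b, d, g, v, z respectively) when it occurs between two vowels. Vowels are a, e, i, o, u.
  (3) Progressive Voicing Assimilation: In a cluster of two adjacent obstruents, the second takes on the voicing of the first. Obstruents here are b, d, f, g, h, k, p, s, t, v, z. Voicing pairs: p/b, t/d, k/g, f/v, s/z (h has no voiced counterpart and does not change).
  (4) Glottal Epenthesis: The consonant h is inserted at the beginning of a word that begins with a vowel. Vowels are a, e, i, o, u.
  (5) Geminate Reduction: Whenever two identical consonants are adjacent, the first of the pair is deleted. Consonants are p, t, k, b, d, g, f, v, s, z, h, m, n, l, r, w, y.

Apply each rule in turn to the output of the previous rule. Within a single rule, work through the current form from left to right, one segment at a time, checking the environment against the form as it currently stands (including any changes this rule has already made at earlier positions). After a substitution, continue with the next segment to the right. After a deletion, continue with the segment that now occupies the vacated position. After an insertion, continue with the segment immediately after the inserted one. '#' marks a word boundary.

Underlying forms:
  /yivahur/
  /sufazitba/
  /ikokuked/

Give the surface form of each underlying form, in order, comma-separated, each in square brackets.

/yivahur/:
  (1) Palatal Assibilation: no change — [yivahur]
  (2) Intervocalic Voicing: no change — [yivahur]
  (3) Progressive Voicing Assimilation: no change — [yivahur]
  (4) Glottal Epenthesis: no change — [yivahur]
  (5) Geminate Reduction: no change — [yivahur]
/sufazitba/:
  (1) Palatal Assibilation: no change — [sufazitba]
  (2) Intervocalic Voicing: [sufazitba] → [suvazitba]
  (3) Progressive Voicing Assimilation: [suvazitba] → [suvazitpa]
  (4) Glottal Epenthesis: no change — [suvazitpa]
  (5) Geminate Reduction: no change — [suvazitpa]
/ikokuked/:
  (1) Palatal Assibilation: no change — [ikokuked]
  (2) Intervocalic Voicing: [ikokuked] → [igoguged]
  (3) Progressive Voicing Assimilation: no change — [igoguged]
  (4) Glottal Epenthesis: [igoguged] → [higoguged]
  (5) Geminate Reduction: no change — [higoguged]

[yivahur], [suvazitpa], [higoguged]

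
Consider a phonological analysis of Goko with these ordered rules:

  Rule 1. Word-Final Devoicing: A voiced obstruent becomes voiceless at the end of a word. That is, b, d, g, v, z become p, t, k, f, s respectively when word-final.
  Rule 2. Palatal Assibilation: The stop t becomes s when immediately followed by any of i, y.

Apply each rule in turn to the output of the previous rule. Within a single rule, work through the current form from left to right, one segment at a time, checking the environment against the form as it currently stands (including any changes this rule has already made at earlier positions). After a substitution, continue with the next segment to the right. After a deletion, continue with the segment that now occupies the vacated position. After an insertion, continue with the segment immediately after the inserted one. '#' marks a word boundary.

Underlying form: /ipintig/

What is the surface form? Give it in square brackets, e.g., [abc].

[ipinsik]

Rule 1 Word-Final Devoicing: [ipintig] → [ipintik]
Rule 2 Palatal Assibilation: [ipintik] → [ipinsik]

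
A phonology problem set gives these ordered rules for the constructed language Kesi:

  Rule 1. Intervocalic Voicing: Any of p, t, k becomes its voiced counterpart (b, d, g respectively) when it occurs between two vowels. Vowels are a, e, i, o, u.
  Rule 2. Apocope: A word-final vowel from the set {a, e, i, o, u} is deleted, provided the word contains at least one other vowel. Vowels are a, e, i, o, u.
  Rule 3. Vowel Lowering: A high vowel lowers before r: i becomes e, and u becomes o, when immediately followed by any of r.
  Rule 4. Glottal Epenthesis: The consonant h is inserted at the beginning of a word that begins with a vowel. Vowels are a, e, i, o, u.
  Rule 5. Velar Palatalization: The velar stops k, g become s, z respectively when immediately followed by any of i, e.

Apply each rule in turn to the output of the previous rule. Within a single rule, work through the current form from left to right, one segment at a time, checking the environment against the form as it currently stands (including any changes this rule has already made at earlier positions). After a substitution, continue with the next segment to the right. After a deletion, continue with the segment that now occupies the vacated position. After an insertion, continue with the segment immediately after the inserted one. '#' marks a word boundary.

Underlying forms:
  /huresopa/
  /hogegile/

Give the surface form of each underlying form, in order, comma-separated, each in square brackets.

[horesob], [hozezil]

/huresopa/:
  Rule 1 Intervocalic Voicing: [huresopa] → [huresoba]
  Rule 2 Apocope: [huresoba] → [huresob]
  Rule 3 Vowel Lowering: [huresob] → [horesob]
  Rule 4 Glottal Epenthesis: no change — [horesob]
  Rule 5 Velar Palatalization: no change — [horesob]
/hogegile/:
  Rule 1 Intervocalic Voicing: no change — [hogegile]
  Rule 2 Apocope: [hogegile] → [hogegil]
  Rule 3 Vowel Lowering: no change — [hogegil]
  Rule 4 Glottal Epenthesis: no change — [hogegil]
  Rule 5 Velar Palatalization: [hogegil] → [hozezil]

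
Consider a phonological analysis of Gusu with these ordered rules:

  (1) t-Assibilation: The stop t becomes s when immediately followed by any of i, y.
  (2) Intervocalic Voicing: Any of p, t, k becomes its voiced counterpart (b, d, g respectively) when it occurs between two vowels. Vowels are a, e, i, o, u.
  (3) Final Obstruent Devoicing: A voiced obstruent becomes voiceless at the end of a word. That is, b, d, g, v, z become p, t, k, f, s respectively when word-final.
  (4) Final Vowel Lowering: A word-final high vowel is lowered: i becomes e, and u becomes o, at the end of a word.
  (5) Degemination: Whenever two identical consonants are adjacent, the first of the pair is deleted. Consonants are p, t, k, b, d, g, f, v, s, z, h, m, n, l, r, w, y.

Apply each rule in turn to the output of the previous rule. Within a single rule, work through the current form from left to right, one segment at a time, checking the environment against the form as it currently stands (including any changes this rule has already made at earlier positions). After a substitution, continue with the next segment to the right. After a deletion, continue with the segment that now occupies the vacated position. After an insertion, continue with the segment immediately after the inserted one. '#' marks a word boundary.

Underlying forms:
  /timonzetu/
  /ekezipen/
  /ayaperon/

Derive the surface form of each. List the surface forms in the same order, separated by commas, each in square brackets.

/timonzetu/:
  (1) t-Assibilation: [timonzetu] → [simonzetu]
  (2) Intervocalic Voicing: [simonzetu] → [simonzedu]
  (3) Final Obstruent Devoicing: no change — [simonzedu]
  (4) Final Vowel Lowering: [simonzedu] → [simonzedo]
  (5) Degemination: no change — [simonzedo]
/ekezipen/:
  (1) t-Assibilation: no change — [ekezipen]
  (2) Intervocalic Voicing: [ekezipen] → [egeziben]
  (3) Final Obstruent Devoicing: no change — [egeziben]
  (4) Final Vowel Lowering: no change — [egeziben]
  (5) Degemination: no change — [egeziben]
/ayaperon/:
  (1) t-Assibilation: no change — [ayaperon]
  (2) Intervocalic Voicing: [ayaperon] → [ayaberon]
  (3) Final Obstruent Devoicing: no change — [ayaberon]
  (4) Final Vowel Lowering: no change — [ayaberon]
  (5) Degemination: no change — [ayaberon]

[simonzedo], [egeziben], [ayaberon]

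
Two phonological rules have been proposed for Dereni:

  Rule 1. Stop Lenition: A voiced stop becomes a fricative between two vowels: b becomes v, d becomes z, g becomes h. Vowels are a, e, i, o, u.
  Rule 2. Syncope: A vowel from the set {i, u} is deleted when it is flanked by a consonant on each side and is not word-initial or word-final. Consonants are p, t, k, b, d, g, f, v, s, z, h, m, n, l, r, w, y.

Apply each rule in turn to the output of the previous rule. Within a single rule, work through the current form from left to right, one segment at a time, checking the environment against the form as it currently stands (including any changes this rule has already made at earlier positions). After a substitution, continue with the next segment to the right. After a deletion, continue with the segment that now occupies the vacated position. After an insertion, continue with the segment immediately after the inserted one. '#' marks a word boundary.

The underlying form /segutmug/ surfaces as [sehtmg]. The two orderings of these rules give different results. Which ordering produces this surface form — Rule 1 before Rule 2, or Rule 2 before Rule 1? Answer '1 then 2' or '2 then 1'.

Order 1 then 2:
  1 Stop Lenition: [segutmug] → [sehutmug]
  2 Syncope: [sehutmug] → [sehtmg]
  result: [sehtmg]
Order 2 then 1:
  2 Syncope: [segutmug] → [segtmg]
  1 Stop Lenition: no change — [segtmg]
  result: [segtmg]

1 then 2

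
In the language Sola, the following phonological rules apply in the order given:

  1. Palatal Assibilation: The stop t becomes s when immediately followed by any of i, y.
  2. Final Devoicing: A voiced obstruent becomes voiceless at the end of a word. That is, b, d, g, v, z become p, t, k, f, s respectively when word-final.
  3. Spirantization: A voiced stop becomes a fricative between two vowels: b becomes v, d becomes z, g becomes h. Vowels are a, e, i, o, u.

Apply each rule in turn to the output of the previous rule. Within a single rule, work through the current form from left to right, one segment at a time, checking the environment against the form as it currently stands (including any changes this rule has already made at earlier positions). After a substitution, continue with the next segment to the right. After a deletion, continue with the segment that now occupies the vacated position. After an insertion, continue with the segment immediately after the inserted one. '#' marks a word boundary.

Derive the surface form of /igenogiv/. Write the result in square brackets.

[ihenohif]

1 Palatal Assibilation: no change — [igenogiv]
2 Final Devoicing: [igenogiv] → [igenogif]
3 Spirantization: [igenogif] → [ihenohif]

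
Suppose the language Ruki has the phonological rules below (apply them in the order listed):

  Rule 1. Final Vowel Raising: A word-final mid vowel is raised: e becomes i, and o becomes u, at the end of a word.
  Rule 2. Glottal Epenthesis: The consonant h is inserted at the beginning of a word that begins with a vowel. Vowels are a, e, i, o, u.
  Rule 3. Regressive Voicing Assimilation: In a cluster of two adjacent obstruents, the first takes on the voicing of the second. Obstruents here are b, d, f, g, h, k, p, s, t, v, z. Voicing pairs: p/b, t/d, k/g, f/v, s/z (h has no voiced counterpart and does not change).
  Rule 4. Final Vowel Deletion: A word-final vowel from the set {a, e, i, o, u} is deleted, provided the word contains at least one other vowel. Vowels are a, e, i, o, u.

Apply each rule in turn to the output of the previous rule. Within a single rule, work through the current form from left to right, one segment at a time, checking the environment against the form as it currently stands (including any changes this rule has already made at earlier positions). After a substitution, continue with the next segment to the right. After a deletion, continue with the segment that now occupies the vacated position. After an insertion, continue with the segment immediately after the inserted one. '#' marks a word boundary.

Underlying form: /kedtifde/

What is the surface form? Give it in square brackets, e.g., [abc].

[kettivd]

Rule 1 Final Vowel Raising: [kedtifde] → [kedtifdi]
Rule 2 Glottal Epenthesis: no change — [kedtifdi]
Rule 3 Regressive Voicing Assimilation: [kedtifdi] → [kettivdi]
Rule 4 Final Vowel Deletion: [kettivdi] → [kettivd]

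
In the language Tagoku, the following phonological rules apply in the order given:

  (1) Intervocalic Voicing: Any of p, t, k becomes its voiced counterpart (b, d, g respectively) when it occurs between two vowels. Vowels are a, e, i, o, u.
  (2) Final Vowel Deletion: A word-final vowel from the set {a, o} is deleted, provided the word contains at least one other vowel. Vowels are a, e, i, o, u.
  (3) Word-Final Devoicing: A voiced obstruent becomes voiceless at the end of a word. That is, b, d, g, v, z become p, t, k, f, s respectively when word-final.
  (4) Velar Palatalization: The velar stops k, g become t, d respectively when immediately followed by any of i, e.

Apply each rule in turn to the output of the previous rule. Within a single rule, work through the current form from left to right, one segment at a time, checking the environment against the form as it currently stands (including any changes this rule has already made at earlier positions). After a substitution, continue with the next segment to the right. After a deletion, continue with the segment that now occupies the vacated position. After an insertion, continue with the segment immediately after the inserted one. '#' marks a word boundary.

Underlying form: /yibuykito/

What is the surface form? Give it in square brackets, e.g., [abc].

[yibuytit]

(1) Intervocalic Voicing: [yibuykito] → [yibuykido]
(2) Final Vowel Deletion: [yibuykido] → [yibuykid]
(3) Word-Final Devoicing: [yibuykid] → [yibuykit]
(4) Velar Palatalization: [yibuykit] → [yibuytit]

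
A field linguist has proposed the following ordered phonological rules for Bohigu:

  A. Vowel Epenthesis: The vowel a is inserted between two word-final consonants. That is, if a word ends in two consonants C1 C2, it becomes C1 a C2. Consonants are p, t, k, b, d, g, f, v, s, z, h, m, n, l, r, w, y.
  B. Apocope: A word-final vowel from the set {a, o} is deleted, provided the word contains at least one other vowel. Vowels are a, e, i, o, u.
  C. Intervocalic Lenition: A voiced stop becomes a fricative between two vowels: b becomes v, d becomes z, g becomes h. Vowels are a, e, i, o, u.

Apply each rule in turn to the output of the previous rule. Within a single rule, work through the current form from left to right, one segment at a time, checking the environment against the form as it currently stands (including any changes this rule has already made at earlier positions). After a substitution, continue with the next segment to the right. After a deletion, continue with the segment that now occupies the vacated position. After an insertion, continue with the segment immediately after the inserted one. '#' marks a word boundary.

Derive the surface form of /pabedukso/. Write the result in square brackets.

A Vowel Epenthesis: no change — [pabedukso]
B Apocope: [pabedukso] → [pabeduks]
C Intervocalic Lenition: [pabeduks] → [pavezuks]

[pavezuks]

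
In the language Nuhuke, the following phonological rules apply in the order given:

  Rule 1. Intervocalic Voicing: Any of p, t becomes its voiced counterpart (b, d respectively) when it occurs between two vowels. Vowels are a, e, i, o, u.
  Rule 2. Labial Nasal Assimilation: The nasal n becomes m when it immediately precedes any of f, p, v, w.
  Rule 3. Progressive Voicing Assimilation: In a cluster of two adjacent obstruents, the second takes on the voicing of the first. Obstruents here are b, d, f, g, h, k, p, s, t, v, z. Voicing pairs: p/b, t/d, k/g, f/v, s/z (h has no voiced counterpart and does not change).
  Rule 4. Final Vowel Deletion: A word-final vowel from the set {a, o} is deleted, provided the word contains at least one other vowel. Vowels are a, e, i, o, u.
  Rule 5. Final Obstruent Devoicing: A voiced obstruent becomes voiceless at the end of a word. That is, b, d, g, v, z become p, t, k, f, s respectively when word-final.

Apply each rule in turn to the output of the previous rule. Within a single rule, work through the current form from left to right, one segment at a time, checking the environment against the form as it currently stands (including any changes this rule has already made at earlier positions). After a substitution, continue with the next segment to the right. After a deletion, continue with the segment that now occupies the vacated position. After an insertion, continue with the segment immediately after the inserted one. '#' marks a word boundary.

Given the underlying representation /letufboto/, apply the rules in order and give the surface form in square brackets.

[ledufpot]

Rule 1 Intervocalic Voicing: [letufboto] → [ledufbodo]
Rule 2 Labial Nasal Assimilation: no change — [ledufbodo]
Rule 3 Progressive Voicing Assimilation: [ledufbodo] → [ledufpodo]
Rule 4 Final Vowel Deletion: [ledufpodo] → [ledufpod]
Rule 5 Final Obstruent Devoicing: [ledufpod] → [ledufpot]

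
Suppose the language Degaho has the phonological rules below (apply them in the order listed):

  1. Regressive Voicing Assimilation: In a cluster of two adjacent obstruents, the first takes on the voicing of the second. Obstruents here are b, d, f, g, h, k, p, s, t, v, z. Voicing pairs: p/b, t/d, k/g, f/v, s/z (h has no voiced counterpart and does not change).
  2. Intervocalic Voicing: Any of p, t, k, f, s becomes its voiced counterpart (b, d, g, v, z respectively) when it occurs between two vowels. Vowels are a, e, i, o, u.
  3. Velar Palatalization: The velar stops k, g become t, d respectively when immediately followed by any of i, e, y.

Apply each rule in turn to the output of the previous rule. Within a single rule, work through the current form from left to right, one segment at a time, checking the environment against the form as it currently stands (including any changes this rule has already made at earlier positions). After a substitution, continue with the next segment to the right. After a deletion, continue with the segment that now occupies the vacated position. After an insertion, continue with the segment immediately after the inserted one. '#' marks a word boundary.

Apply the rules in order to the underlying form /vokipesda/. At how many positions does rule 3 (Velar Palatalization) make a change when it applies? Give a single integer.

1 Regressive Voicing Assimilation: [vokipesda] → [vokipezda]
2 Intervocalic Voicing: [vokipezda] → [vogibezda]
3 Velar Palatalization: [vogibezda] → [vodibezda]
Rule 3 changed 1 position(s).

1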